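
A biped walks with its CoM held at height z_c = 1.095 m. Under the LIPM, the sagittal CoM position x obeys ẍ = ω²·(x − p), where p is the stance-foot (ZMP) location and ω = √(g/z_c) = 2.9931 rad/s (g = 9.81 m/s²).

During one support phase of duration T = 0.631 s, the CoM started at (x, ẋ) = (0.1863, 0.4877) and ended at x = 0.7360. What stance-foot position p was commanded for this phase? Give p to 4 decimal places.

p = 0.1764

ωT = 2.9931·0.631 = 1.888646; cosh(ωT) = 3.380845, sinh(ωT) = 3.229568
x(T) = p + (x₀−p)·cosh(ωT) + (ẋ₀/ω)·sinh(ωT) ⇒ p·(1 − cosh) = x(T) − x₀·cosh − (ẋ₀/ω)·sinh
numerator   = 0.7360 − (0.1863)·3.380845 − (0.4877/2.9931)·3.229568 = -0.420082
denominator = 1 − 3.380845 = -2.380845
p = -0.420082 / -2.380845 = 0.1764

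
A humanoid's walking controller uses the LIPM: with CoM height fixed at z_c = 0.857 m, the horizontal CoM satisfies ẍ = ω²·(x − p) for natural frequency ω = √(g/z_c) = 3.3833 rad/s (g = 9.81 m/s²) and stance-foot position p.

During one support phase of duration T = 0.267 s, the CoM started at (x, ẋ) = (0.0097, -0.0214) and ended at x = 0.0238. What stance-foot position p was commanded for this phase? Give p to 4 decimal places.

p = -0.0375

ωT = 3.3833·0.267 = 0.903341; cosh(ωT) = 1.436524, sinh(ωT) = 1.031311
x(T) = p + (x₀−p)·cosh(ωT) + (ẋ₀/ω)·sinh(ωT) ⇒ p·(1 − cosh) = x(T) − x₀·cosh − (ẋ₀/ω)·sinh
numerator   = 0.0238 − (0.0097)·1.436524 − (-0.0214/3.3833)·1.031311 = 0.016389
denominator = 1 − 1.436524 = -0.436524
p = 0.016389 / -0.436524 = -0.0375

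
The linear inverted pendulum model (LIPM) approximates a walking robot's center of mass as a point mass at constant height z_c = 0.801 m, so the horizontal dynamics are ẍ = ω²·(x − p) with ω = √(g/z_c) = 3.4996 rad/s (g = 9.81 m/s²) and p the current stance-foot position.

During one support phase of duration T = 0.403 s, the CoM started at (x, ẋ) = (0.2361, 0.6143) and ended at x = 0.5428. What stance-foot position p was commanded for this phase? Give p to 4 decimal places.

ωT = 3.4996·0.403 = 1.410339; cosh(ωT) = 2.170702, sinh(ωT) = 1.926641
x(T) = p + (x₀−p)·cosh(ωT) + (ẋ₀/ω)·sinh(ωT) ⇒ p·(1 − cosh) = x(T) − x₀·cosh − (ẋ₀/ω)·sinh
numerator   = 0.5428 − (0.2361)·2.170702 − (0.6143/3.4996)·1.926641 = -0.307894
denominator = 1 − 2.170702 = -1.170702
p = -0.307894 / -1.170702 = 0.2630

p = 0.2630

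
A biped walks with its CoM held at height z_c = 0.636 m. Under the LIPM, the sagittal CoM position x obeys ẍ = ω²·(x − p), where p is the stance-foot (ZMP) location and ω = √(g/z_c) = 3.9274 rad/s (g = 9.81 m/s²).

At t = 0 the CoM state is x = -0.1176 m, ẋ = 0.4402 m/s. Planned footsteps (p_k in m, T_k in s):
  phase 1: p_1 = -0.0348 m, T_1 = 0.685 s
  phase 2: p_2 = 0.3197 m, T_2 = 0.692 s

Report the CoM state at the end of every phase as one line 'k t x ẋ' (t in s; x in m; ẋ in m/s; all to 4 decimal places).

1 0.6850 0.1743 0.8734
2 1.3770 0.8909 2.3386

phase 1: p=-0.0348, T=0.685, ωT=2.690269, cosh=7.401751, sinh=7.333888; start (x,ẋ)=(-0.117600, 0.440200) → end (x,ẋ)=(0.174349, 0.873353)
phase 2: p=0.3197, T=0.692, ωT=2.717761, cosh=7.606195, sinh=7.540173; start (x,ẋ)=(0.174349, 0.873353) → end (x,ẋ)=(0.890873, 2.338574)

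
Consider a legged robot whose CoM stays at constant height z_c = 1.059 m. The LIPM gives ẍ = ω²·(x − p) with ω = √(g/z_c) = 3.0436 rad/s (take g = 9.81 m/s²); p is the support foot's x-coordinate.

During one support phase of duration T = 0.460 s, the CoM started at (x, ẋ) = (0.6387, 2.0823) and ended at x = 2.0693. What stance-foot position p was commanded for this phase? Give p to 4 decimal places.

ωT = 3.0436·0.460 = 1.400056; cosh(ωT) = 2.151005, sinh(ωT) = 1.904422
x(T) = p + (x₀−p)·cosh(ωT) + (ẋ₀/ω)·sinh(ωT) ⇒ p·(1 − cosh) = x(T) − x₀·cosh − (ẋ₀/ω)·sinh
numerator   = 2.0693 − (0.6387)·2.151005 − (2.0823/3.0436)·1.904422 = -0.607470
denominator = 1 − 2.151005 = -1.151005
p = -0.607470 / -1.151005 = 0.5278

p = 0.5278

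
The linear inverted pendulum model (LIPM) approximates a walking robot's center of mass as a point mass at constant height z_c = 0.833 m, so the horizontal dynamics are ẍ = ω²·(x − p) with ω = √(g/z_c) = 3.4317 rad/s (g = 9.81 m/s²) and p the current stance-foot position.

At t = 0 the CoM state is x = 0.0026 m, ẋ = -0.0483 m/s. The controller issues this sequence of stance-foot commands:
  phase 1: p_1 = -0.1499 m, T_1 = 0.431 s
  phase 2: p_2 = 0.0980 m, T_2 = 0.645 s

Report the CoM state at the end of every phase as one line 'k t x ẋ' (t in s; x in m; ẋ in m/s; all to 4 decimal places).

phase 1: p=-0.1499, T=0.431, ωT=1.479063, cosh=2.308341, sinh=2.080489; start (x,ẋ)=(0.002600, -0.048300) → end (x,ẋ)=(0.172840, 0.977299)
phase 2: p=0.0980, T=0.645, ωT=2.213447, cosh=4.628256, sinh=4.518932; start (x,ẋ)=(0.172840, 0.977299) → end (x,ẋ)=(1.731304, 5.683774)

1 0.4310 0.1728 0.9773
2 1.0760 1.7313 5.6838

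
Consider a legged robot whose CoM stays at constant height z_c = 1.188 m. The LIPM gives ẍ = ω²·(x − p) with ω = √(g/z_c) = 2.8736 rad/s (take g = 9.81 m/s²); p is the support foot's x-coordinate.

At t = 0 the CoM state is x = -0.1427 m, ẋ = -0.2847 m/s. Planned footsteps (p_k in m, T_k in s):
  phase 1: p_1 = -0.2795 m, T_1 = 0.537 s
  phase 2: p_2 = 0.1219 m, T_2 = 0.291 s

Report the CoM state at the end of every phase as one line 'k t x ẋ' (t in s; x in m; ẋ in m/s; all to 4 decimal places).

1 0.5370 -0.1660 0.1812
2 0.8280 -0.2136 -0.5271

phase 1: p=-0.2795, T=0.537, ωT=1.543123, cosh=2.446447, sinh=2.232734; start (x,ẋ)=(-0.142700, -0.284700) → end (x,ẋ)=(-0.166033, 0.181203)
phase 2: p=0.1219, T=0.291, ωT=0.836218, cosh=1.370484, sinh=0.937138; start (x,ẋ)=(-0.166033, 0.181203) → end (x,ẋ)=(-0.213613, -0.527055)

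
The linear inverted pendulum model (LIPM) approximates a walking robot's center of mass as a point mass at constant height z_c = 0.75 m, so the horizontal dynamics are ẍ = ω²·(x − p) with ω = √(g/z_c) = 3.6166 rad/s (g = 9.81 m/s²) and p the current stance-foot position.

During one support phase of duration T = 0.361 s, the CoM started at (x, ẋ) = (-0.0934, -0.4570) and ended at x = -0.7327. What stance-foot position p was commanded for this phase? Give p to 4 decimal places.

p = 0.3383

ωT = 3.6166·0.361 = 1.305593; cosh(ωT) = 1.980443, sinh(ωT) = 1.709432
x(T) = p + (x₀−p)·cosh(ωT) + (ẋ₀/ω)·sinh(ωT) ⇒ p·(1 − cosh) = x(T) − x₀·cosh − (ẋ₀/ω)·sinh
numerator   = -0.7327 − (-0.0934)·1.980443 − (-0.4570/3.6166)·1.709432 = -0.331720
denominator = 1 − 1.980443 = -0.980443
p = -0.331720 / -0.980443 = 0.3383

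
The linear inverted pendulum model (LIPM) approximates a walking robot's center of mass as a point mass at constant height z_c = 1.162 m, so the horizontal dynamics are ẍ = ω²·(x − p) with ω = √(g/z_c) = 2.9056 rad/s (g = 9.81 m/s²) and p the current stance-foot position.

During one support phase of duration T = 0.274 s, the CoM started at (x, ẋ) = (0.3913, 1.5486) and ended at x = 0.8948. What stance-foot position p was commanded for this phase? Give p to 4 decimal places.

ωT = 2.9056·0.274 = 0.796134; cosh(ωT) = 1.334012, sinh(ωT) = 0.882943
x(T) = p + (x₀−p)·cosh(ωT) + (ẋ₀/ω)·sinh(ωT) ⇒ p·(1 − cosh) = x(T) − x₀·cosh − (ẋ₀/ω)·sinh
numerator   = 0.8948 − (0.3913)·1.334012 − (1.5486/2.9056)·0.882943 = -0.097781
denominator = 1 − 1.334012 = -0.334012
p = -0.097781 / -0.334012 = 0.2927

p = 0.2927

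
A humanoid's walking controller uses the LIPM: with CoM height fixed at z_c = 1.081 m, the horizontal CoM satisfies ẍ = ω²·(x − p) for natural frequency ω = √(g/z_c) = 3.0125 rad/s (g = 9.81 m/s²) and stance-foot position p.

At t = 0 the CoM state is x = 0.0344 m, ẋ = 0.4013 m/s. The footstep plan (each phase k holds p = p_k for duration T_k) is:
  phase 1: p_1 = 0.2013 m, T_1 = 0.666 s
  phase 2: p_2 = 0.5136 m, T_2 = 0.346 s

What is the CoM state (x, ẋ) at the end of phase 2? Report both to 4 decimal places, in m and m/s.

phase 1: p=0.2013, T=0.666, ωT=2.006325, cosh=3.785211, sinh=3.650729; start (x,ẋ)=(0.034400, 0.401300) → end (x,ẋ)=(0.055868, -0.316531)
phase 2: p=0.5136, T=0.346, ωT=1.042325, cosh=1.594218, sinh=1.241584; start (x,ẋ)=(0.055868, -0.316531) → end (x,ẋ)=(-0.346581, -2.216663)

x = -0.3466, ẋ = -2.2167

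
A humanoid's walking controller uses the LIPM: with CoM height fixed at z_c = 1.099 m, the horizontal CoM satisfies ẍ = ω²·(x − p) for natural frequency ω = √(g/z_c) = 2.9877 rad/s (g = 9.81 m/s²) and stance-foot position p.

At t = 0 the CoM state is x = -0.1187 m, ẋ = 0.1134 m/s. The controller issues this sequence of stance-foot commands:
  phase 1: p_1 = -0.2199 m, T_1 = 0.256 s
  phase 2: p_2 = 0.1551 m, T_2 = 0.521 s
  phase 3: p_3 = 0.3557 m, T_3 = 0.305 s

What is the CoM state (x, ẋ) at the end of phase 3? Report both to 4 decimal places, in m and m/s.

phase 1: p=-0.2199, T=0.256, ωT=0.764851, cosh=1.307039, sinh=0.841636; start (x,ẋ)=(-0.118700, 0.113400) → end (x,ẋ)=(-0.055683, 0.402691)
phase 2: p=0.1551, T=0.521, ωT=1.556592, cosh=2.476741, sinh=2.265888; start (x,ẋ)=(-0.055683, 0.402691) → end (x,ẋ)=(-0.061551, -0.429594)
phase 3: p=0.3557, T=0.305, ωT=0.911248, cosh=1.444724, sinh=1.042702; start (x,ẋ)=(-0.061551, -0.429594) → end (x,ẋ)=(-0.397041, -1.920501)

x = -0.3970, ẋ = -1.9205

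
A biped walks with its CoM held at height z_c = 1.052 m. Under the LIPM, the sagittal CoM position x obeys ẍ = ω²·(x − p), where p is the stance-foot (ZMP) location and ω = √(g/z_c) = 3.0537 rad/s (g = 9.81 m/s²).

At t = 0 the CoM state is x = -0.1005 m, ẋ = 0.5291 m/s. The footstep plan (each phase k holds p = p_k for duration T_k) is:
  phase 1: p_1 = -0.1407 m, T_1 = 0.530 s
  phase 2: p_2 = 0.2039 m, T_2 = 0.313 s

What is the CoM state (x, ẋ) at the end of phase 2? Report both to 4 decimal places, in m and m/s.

phase 1: p=-0.1407, T=0.530, ωT=1.618461, cosh=2.621762, sinh=2.423558; start (x,ẋ)=(-0.100500, 0.529100) → end (x,ẋ)=(0.384613, 1.684687)
phase 2: p=0.2039, T=0.313, ωT=0.955808, cosh=1.492636, sinh=1.108135; start (x,ẋ)=(0.384613, 1.684687) → end (x,ẋ)=(1.084983, 3.126142)

x = 1.0850, ẋ = 3.1261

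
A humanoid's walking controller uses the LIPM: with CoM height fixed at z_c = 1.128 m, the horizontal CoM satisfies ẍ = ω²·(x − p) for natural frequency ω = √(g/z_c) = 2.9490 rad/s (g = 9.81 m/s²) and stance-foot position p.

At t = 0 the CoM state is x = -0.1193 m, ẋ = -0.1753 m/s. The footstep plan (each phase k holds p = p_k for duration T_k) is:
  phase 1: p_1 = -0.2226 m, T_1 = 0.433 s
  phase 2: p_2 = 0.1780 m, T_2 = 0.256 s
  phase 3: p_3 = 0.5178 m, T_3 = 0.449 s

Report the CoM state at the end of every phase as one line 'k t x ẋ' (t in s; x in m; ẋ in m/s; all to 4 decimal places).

phase 1: p=-0.2226, T=0.433, ωT=1.276917, cosh=1.932232, sinh=1.653336; start (x,ẋ)=(-0.119300, -0.175300) → end (x,ẋ)=(-0.121281, 0.164938)
phase 2: p=0.1780, T=0.256, ωT=0.754944, cosh=1.298765, sinh=0.828728; start (x,ẋ)=(-0.121281, 0.164938) → end (x,ẋ)=(-0.164345, -0.517202)
phase 3: p=0.5178, T=0.449, ωT=1.324101, cosh=2.012423, sinh=1.746381; start (x,ẋ)=(-0.164345, -0.517202) → end (x,ẋ)=(-1.161249, -4.553930)

1 0.4330 -0.1213 0.1649
2 0.6890 -0.1643 -0.5172
3 1.1380 -1.1612 -4.5539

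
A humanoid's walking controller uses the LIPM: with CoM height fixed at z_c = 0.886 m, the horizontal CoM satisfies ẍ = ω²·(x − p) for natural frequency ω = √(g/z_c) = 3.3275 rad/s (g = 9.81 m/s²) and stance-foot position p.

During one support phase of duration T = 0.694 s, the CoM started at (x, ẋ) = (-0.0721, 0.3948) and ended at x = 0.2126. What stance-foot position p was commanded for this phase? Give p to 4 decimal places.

ωT = 3.3275·0.694 = 2.309285; cosh(ωT) = 5.083278, sinh(ωT) = 4.983946
x(T) = p + (x₀−p)·cosh(ωT) + (ẋ₀/ω)·sinh(ωT) ⇒ p·(1 − cosh) = x(T) − x₀·cosh − (ẋ₀/ω)·sinh
numerator   = 0.2126 − (-0.0721)·5.083278 − (0.3948/3.3275)·4.983946 = -0.012229
denominator = 1 − 5.083278 = -4.083278
p = -0.012229 / -4.083278 = 0.0030

p = 0.0030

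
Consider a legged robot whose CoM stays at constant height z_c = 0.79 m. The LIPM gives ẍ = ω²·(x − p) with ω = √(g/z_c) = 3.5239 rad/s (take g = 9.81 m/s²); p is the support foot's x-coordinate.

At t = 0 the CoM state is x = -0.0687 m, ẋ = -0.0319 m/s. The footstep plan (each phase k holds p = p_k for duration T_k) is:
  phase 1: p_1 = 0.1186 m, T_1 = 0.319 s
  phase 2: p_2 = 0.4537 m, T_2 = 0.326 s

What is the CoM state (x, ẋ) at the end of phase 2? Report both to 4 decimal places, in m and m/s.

phase 1: p=0.1186, T=0.319, ωT=1.124124, cosh=1.701229, sinh=1.376292; start (x,ẋ)=(-0.068700, -0.031900) → end (x,ẋ)=(-0.212499, -0.962658)
phase 2: p=0.4537, T=0.326, ωT=1.148791, cosh=1.735699, sinh=1.418679; start (x,ẋ)=(-0.212499, -0.962658) → end (x,ẋ)=(-1.090175, -5.001402)

x = -1.0902, ẋ = -5.0014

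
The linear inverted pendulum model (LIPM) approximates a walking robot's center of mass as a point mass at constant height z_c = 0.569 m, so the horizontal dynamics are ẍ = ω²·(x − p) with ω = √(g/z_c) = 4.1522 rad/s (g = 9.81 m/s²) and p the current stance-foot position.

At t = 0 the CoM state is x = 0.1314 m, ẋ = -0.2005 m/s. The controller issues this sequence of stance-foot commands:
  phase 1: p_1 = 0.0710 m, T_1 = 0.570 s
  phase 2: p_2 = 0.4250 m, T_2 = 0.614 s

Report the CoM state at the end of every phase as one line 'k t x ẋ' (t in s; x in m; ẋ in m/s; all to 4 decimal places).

1 0.5700 0.1407 0.2470
2 1.1840 -1.0275 -5.9194

phase 1: p=0.0710, T=0.570, ωT=2.366754, cosh=5.378255, sinh=5.284470; start (x,ẋ)=(0.131400, -0.200500) → end (x,ẋ)=(0.140672, 0.246967)
phase 2: p=0.4250, T=0.614, ωT=2.549451, cosh=6.439098, sinh=6.360974; start (x,ẋ)=(0.140672, 0.246967) → end (x,ẋ)=(-1.027474, -5.919436)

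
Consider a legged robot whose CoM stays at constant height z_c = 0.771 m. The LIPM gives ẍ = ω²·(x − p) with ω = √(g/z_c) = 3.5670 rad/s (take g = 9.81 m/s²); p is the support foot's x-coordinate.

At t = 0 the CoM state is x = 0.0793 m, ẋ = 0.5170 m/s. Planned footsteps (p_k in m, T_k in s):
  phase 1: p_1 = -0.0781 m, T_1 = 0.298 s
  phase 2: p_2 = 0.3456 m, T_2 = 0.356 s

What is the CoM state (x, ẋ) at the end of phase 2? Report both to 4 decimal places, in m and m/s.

x = 1.0905, ẋ = 3.0774

phase 1: p=-0.0781, T=0.298, ωT=1.062966, cosh=1.620187, sinh=1.274757; start (x,ẋ)=(0.079300, 0.517000) → end (x,ẋ)=(0.361680, 1.553344)
phase 2: p=0.3456, T=0.356, ωT=1.269852, cosh=1.920599, sinh=1.639726; start (x,ẋ)=(0.361680, 1.553344) → end (x,ẋ)=(1.090546, 3.077405)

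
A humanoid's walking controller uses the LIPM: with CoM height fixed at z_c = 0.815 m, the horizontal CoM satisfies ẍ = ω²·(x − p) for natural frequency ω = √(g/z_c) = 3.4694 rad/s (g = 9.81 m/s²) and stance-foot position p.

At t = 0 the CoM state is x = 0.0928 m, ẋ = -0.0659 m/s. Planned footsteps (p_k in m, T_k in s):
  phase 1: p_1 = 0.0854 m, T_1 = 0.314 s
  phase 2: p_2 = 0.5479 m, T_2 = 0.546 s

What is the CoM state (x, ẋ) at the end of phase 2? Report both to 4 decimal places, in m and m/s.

x = -1.1381, ẋ = -5.6126

phase 1: p=0.0854, T=0.314, ωT=1.089392, cosh=1.654443, sinh=1.318022; start (x,ẋ)=(0.092800, -0.065900) → end (x,ẋ)=(0.072608, -0.075189)
phase 2: p=0.5479, T=0.546, ωT=1.894292, cosh=3.399134, sinh=3.248709; start (x,ẋ)=(0.072608, -0.075189) → end (x,ẋ)=(-1.138089, -5.612634)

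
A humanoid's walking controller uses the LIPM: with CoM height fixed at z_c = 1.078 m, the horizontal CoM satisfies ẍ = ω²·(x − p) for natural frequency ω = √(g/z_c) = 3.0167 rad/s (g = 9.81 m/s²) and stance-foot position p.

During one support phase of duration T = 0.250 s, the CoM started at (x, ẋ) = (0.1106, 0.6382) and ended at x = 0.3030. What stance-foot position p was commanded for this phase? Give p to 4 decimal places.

ωT = 3.0167·0.250 = 0.754175; cosh(ωT) = 1.298128, sinh(ωT) = 0.827729
x(T) = p + (x₀−p)·cosh(ωT) + (ẋ₀/ω)·sinh(ωT) ⇒ p·(1 − cosh) = x(T) − x₀·cosh − (ẋ₀/ω)·sinh
numerator   = 0.3030 − (0.1106)·1.298128 − (0.6382/3.0167)·0.827729 = -0.015684
denominator = 1 − 1.298128 = -0.298128
p = -0.015684 / -0.298128 = 0.0526

p = 0.0526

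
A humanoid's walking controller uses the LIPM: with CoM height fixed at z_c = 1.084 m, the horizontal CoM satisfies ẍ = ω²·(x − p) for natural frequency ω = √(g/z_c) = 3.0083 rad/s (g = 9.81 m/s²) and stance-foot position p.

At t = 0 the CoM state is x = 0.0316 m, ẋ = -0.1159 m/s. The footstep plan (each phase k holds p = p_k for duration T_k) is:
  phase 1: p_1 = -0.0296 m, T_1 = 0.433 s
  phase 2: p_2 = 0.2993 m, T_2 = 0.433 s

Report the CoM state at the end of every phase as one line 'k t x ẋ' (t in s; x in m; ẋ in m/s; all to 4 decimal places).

phase 1: p=-0.0296, T=0.433, ωT=1.302594, cosh=1.975326, sinh=1.703501; start (x,ẋ)=(0.031600, -0.115900) → end (x,ẋ)=(0.025660, 0.084688)
phase 2: p=0.2993, T=0.433, ωT=1.302594, cosh=1.975326, sinh=1.703501; start (x,ẋ)=(0.025660, 0.084688) → end (x,ẋ)=(-0.193273, -1.235023)

1 0.4330 0.0257 0.0847
2 0.8660 -0.1933 -1.2350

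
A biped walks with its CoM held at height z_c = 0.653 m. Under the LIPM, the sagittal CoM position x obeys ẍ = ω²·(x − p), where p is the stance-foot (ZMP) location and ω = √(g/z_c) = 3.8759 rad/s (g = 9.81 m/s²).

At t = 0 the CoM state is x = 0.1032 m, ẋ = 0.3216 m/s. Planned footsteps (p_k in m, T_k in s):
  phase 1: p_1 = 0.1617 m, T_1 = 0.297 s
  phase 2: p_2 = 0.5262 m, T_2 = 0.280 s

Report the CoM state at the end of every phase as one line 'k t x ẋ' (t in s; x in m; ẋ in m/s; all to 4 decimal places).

1 0.2970 0.1780 0.2367
2 0.5770 0.0321 -1.3792

phase 1: p=0.1617, T=0.297, ωT=1.151142, cosh=1.739039, sinh=1.422764; start (x,ẋ)=(0.103200, 0.321600) → end (x,ẋ)=(0.178019, 0.236677)
phase 2: p=0.5262, T=0.280, ωT=1.085252, cosh=1.649001, sinh=1.311185; start (x,ẋ)=(0.178019, 0.236677) → end (x,ẋ)=(0.032115, -1.379182)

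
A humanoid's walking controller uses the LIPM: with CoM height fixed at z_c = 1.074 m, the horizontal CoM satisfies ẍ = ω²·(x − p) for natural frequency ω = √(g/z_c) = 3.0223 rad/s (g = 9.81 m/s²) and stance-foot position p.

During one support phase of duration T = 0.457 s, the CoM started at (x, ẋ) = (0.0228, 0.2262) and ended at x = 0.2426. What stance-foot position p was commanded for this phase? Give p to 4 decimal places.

p = -0.0492

ωT = 3.0223·0.457 = 1.381191; cosh(ωT) = 2.115459, sinh(ωT) = 1.864180
x(T) = p + (x₀−p)·cosh(ωT) + (ẋ₀/ω)·sinh(ωT) ⇒ p·(1 − cosh) = x(T) − x₀·cosh − (ẋ₀/ω)·sinh
numerator   = 0.2426 − (0.0228)·2.115459 − (0.2262/3.0223)·1.864180 = 0.054845
denominator = 1 − 2.115459 = -1.115459
p = 0.054845 / -1.115459 = -0.0492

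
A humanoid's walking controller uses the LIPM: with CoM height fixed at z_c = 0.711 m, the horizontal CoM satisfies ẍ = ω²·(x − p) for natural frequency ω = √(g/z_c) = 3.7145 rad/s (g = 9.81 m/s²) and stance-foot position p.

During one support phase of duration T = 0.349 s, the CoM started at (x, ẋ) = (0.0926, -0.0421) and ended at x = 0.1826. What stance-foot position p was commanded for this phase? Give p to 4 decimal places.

p = -0.0206

ωT = 3.7145·0.349 = 1.296361; cosh(ωT) = 1.964746, sinh(ωT) = 1.691221
x(T) = p + (x₀−p)·cosh(ωT) + (ẋ₀/ω)·sinh(ωT) ⇒ p·(1 − cosh) = x(T) − x₀·cosh − (ẋ₀/ω)·sinh
numerator   = 0.1826 − (0.0926)·1.964746 − (-0.0421/3.7145)·1.691221 = 0.019833
denominator = 1 − 1.964746 = -0.964746
p = 0.019833 / -0.964746 = -0.0206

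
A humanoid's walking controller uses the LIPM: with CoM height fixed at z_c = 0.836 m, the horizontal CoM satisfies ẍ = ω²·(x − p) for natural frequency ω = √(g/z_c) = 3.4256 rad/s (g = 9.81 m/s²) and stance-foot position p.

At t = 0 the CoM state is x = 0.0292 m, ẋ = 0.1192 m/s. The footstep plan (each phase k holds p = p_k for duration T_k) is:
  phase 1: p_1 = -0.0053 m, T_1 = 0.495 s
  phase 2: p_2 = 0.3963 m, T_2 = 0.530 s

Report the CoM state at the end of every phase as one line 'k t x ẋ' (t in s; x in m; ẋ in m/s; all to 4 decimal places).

1 0.4950 0.1835 0.6470
2 1.0250 0.2902 -0.1397

phase 1: p=-0.0053, T=0.495, ωT=1.695672, cosh=2.816892, sinh=2.633416; start (x,ẋ)=(0.029200, 0.119200) → end (x,ẋ)=(0.183517, 0.646999)
phase 2: p=0.3963, T=0.530, ωT=1.815568, cosh=3.153655, sinh=2.990910; start (x,ẋ)=(0.183517, 0.646999) → end (x,ẋ)=(0.290155, -0.139688)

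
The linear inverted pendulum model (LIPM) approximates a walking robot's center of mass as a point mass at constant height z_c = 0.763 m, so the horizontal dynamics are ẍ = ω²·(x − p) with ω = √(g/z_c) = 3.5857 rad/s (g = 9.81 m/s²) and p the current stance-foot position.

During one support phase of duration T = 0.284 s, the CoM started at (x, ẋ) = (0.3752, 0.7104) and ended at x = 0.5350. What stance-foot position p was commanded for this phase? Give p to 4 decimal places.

ωT = 3.5857·0.284 = 1.018339; cosh(ωT) = 1.564893, sinh(ωT) = 1.203699
x(T) = p + (x₀−p)·cosh(ωT) + (ẋ₀/ω)·sinh(ωT) ⇒ p·(1 − cosh) = x(T) − x₀·cosh − (ẋ₀/ω)·sinh
numerator   = 0.5350 − (0.3752)·1.564893 − (0.7104/3.5857)·1.203699 = -0.290625
denominator = 1 − 1.564893 = -0.564893
p = -0.290625 / -0.564893 = 0.5145

p = 0.5145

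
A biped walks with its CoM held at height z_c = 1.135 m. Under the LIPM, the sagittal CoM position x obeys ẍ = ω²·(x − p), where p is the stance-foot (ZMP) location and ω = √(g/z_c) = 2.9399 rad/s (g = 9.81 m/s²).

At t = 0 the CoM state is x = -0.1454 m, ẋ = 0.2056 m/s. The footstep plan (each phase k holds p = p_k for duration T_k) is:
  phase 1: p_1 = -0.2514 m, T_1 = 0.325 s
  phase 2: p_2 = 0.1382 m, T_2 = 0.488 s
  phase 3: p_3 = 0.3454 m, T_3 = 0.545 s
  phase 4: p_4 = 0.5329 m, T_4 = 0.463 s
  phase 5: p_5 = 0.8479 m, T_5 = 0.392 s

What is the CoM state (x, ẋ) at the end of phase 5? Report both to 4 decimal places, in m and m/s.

x = 1.5067, ẋ = 2.2883

phase 1: p=-0.2514, T=0.325, ωT=0.955468, cosh=1.492259, sinh=1.107627; start (x,ẋ)=(-0.145400, 0.205600) → end (x,ẋ)=(-0.015759, 0.651978)
phase 2: p=0.1382, T=0.488, ωT=1.434671, cosh=2.218229, sinh=1.980035; start (x,ẋ)=(-0.015759, 0.651978) → end (x,ẋ)=(0.235792, 0.550022)
phase 3: p=0.3454, T=0.545, ωT=1.602246, cosh=2.582805, sinh=2.381362; start (x,ẋ)=(0.235792, 0.550022) → end (x,ẋ)=(0.507831, 0.653240)
phase 4: p=0.5329, T=0.463, ωT=1.361174, cosh=2.078564, sinh=1.822205; start (x,ẋ)=(0.507831, 0.653240) → end (x,ẋ)=(0.885682, 1.223502)
phase 5: p=0.8479, T=0.392, ωT=1.152441, cosh=1.740888, sinh=1.425023; start (x,ẋ)=(0.885682, 1.223502) → end (x,ẋ)=(1.506728, 2.288264)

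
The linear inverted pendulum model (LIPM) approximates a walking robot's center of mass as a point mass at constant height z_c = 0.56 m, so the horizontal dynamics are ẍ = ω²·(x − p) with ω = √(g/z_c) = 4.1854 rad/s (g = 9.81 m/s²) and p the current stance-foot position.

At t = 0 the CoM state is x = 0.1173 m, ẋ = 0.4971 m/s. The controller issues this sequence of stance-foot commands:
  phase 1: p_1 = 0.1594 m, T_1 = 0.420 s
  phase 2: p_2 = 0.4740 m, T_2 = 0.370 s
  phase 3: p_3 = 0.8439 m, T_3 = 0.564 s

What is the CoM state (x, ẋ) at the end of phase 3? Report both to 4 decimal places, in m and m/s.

phase 1: p=0.1594, T=0.420, ωT=1.757868, cosh=2.986235, sinh=2.813823; start (x,ẋ)=(0.117300, 0.497100) → end (x,ẋ)=(0.367877, 0.988647)
phase 2: p=0.4740, T=0.370, ωT=1.548598, cosh=2.458708, sinh=2.246162; start (x,ẋ)=(0.367877, 0.988647) → end (x,ẋ)=(0.743648, 1.433125)
phase 3: p=0.8439, T=0.564, ωT=2.360566, cosh=5.345655, sinh=5.251288; start (x,ẋ)=(0.743648, 1.433125) → end (x,ẋ)=(2.106086, 5.457590)

x = 2.1061, ẋ = 5.4576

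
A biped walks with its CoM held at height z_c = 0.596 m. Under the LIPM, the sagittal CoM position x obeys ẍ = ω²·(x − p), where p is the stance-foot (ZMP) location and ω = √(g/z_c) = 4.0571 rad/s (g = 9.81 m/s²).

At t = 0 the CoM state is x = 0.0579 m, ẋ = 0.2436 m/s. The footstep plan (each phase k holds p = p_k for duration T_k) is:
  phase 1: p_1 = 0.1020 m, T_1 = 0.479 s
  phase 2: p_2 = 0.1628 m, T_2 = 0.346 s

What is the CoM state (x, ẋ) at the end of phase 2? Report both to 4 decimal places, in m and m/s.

phase 1: p=0.1020, T=0.479, ωT=1.943351, cosh=3.562666, sinh=3.419442; start (x,ẋ)=(0.057900, 0.243600) → end (x,ẋ)=(0.150200, 0.256065)
phase 2: p=0.1628, T=0.346, ωT=1.403757, cosh=2.158067, sinh=1.912395; start (x,ẋ)=(0.150200, 0.256065) → end (x,ẋ)=(0.256309, 0.454843)

x = 0.2563, ẋ = 0.4548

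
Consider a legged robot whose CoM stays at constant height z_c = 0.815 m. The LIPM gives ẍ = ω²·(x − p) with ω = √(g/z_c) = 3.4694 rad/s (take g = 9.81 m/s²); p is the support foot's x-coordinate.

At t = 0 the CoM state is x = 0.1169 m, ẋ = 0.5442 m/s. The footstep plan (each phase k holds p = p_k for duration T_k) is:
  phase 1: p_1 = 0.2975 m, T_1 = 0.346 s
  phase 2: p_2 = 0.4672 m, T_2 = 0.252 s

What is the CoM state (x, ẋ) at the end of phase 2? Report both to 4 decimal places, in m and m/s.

x = 0.1127, ẋ = -0.8373

phase 1: p=0.2975, T=0.346, ωT=1.200412, cosh=1.811278, sinh=1.510208; start (x,ẋ)=(0.116900, 0.544200) → end (x,ẋ)=(0.207270, 0.039441)
phase 2: p=0.4672, T=0.252, ωT=0.874289, cosh=1.407164, sinh=0.990006; start (x,ẋ)=(0.207270, 0.039441) → end (x,ẋ)=(0.112690, -0.837288)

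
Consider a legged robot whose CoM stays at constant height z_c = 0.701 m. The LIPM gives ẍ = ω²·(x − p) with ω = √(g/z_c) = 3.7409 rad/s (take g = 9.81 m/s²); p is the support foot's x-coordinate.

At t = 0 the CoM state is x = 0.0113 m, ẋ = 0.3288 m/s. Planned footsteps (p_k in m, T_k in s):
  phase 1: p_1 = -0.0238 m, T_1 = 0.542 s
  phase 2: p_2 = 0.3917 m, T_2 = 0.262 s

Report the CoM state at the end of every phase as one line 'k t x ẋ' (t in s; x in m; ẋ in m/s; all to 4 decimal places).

phase 1: p=-0.0238, T=0.542, ωT=2.027568, cosh=3.863623, sinh=3.731967; start (x,ẋ)=(0.011300, 0.328800) → end (x,ẋ)=(0.439828, 1.760387)
phase 2: p=0.3917, T=0.262, ωT=0.980116, cosh=1.520016, sinh=1.144749; start (x,ẋ)=(0.439828, 1.760387) → end (x,ẋ)=(1.003550, 2.881920)

1 0.5420 0.4398 1.7604
2 0.8040 1.0035 2.8819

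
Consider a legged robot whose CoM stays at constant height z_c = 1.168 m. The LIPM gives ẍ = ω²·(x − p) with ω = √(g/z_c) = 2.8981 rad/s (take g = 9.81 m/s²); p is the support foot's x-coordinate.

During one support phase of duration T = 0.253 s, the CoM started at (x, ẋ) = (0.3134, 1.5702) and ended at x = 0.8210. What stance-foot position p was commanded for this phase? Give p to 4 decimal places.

ωT = 2.8981·0.253 = 0.733219; cosh(ωT) = 1.281066, sinh(ωT) = 0.800706
x(T) = p + (x₀−p)·cosh(ωT) + (ẋ₀/ω)·sinh(ωT) ⇒ p·(1 − cosh) = x(T) − x₀·cosh − (ẋ₀/ω)·sinh
numerator   = 0.8210 − (0.3134)·1.281066 − (1.5702/2.8981)·0.800706 = -0.014311
denominator = 1 − 1.281066 = -0.281066
p = -0.014311 / -0.281066 = 0.0509

p = 0.0509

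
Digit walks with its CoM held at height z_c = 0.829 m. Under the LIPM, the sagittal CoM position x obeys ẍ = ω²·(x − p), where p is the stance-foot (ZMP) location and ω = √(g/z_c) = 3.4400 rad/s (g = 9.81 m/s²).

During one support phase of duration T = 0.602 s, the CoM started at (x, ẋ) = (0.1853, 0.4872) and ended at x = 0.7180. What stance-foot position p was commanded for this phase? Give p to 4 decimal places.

ωT = 3.4400·0.602 = 2.070880; cosh(ωT) = 4.028937, sinh(ωT) = 3.902863
x(T) = p + (x₀−p)·cosh(ωT) + (ẋ₀/ω)·sinh(ωT) ⇒ p·(1 − cosh) = x(T) − x₀·cosh − (ẋ₀/ω)·sinh
numerator   = 0.7180 − (0.1853)·4.028937 − (0.4872/3.4400)·3.902863 = -0.581316
denominator = 1 − 4.028937 = -3.028937
p = -0.581316 / -3.028937 = 0.1919

p = 0.1919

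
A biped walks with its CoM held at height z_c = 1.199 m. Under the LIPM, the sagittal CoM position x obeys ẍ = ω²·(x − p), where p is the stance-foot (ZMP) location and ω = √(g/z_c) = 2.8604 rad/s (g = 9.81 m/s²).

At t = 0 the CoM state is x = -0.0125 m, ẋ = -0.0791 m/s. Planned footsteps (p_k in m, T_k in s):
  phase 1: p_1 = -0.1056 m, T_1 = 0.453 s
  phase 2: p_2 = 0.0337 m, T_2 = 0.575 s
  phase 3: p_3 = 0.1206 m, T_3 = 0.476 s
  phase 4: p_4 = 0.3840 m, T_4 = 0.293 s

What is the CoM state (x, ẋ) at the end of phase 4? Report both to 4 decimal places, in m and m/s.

phase 1: p=-0.1056, T=0.453, ωT=1.295761, cosh=1.963733, sinh=1.690043; start (x,ẋ)=(-0.012500, -0.079100) → end (x,ẋ)=(0.030488, 0.294733)
phase 2: p=0.0337, T=0.575, ωT=1.644730, cosh=2.686338, sinh=2.493273; start (x,ẋ)=(0.030488, 0.294733) → end (x,ẋ)=(0.281976, 0.768844)
phase 3: p=0.1206, T=0.476, ωT=1.361550, cosh=2.079251, sinh=1.822988; start (x,ẋ)=(0.281976, 0.768844) → end (x,ẋ)=(0.946140, 2.440110)
phase 4: p=0.3840, T=0.293, ωT=0.838097, cosh=1.372248, sinh=0.939715; start (x,ẋ)=(0.946140, 2.440110) → end (x,ẋ)=(1.957035, 4.859447)

x = 1.9570, ẋ = 4.8594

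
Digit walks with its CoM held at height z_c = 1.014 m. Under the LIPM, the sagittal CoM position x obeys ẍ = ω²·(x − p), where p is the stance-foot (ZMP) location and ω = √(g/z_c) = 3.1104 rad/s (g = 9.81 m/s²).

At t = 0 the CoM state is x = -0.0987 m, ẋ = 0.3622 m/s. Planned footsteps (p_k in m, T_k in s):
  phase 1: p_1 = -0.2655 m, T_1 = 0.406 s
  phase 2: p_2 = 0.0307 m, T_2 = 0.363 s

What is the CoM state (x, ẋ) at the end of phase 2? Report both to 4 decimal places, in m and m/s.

x = 1.0756, ẋ = 3.5337

phase 1: p=-0.2655, T=0.406, ωT=1.262822, cosh=1.909120, sinh=1.626266; start (x,ẋ)=(-0.098700, 0.362200) → end (x,ẋ)=(0.242317, 1.535214)
phase 2: p=0.0307, T=0.363, ωT=1.129075, cosh=1.708064, sinh=1.384731; start (x,ẋ)=(0.242317, 1.535214) → end (x,ẋ)=(1.075623, 3.533690)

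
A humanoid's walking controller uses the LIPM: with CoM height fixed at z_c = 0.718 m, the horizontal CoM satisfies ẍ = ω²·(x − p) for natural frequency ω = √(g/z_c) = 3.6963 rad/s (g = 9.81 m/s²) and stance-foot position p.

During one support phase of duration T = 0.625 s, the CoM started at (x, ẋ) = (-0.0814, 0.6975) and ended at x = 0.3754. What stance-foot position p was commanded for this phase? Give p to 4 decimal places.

ωT = 3.6963·0.625 = 2.310188; cosh(ωT) = 5.087778, sinh(ωT) = 4.988536
x(T) = p + (x₀−p)·cosh(ωT) + (ẋ₀/ω)·sinh(ωT) ⇒ p·(1 − cosh) = x(T) − x₀·cosh − (ẋ₀/ω)·sinh
numerator   = 0.3754 − (-0.0814)·5.087778 − (0.6975/3.6963)·4.988536 = -0.151803
denominator = 1 − 5.087778 = -4.087778
p = -0.151803 / -4.087778 = 0.0371

p = 0.0371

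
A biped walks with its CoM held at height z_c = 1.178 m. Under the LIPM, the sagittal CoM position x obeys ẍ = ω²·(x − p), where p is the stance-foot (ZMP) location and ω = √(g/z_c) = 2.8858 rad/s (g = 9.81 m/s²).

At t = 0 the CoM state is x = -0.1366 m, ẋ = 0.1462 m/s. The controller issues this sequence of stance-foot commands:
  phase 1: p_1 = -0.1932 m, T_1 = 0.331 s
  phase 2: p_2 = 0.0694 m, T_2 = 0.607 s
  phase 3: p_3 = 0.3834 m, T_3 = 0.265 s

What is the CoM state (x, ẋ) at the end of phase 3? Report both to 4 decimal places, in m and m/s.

phase 1: p=-0.1932, T=0.331, ωT=0.955200, cosh=1.491963, sinh=1.107227; start (x,ẋ)=(-0.136600, 0.146200) → end (x,ẋ)=(-0.052661, 0.398975)
phase 2: p=0.0694, T=0.607, ωT=1.751681, cosh=2.968882, sinh=2.795400; start (x,ẋ)=(-0.052661, 0.398975) → end (x,ẋ)=(0.093493, 0.199851)
phase 3: p=0.3834, T=0.265, ωT=0.764737, cosh=1.306943, sinh=0.841486; start (x,ẋ)=(0.093493, 0.199851) → end (x,ẋ)=(0.062784, -0.442805)

x = 0.0628, ẋ = -0.4428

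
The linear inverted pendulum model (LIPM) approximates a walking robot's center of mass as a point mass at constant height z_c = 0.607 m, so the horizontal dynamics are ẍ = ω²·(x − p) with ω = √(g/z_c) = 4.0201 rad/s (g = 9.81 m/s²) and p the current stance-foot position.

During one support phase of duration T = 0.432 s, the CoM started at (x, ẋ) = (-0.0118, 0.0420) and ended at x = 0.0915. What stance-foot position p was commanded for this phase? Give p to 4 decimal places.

ωT = 4.0201·0.432 = 1.736683; cosh(ωT) = 2.927291, sinh(ωT) = 2.751187
x(T) = p + (x₀−p)·cosh(ωT) + (ẋ₀/ω)·sinh(ωT) ⇒ p·(1 − cosh) = x(T) − x₀·cosh − (ẋ₀/ω)·sinh
numerator   = 0.0915 − (-0.0118)·2.927291 − (0.0420/4.0201)·2.751187 = 0.097299
denominator = 1 − 2.927291 = -1.927291
p = 0.097299 / -1.927291 = -0.0505

p = -0.0505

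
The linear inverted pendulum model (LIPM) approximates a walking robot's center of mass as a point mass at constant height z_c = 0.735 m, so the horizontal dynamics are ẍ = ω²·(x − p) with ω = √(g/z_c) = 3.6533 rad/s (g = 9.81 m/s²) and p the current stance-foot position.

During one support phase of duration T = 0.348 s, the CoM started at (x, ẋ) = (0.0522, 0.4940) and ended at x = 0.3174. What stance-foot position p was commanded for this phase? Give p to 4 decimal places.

ωT = 3.6533·0.348 = 1.271348; cosh(ωT) = 1.923055, sinh(ωT) = 1.642602
x(T) = p + (x₀−p)·cosh(ωT) + (ẋ₀/ω)·sinh(ωT) ⇒ p·(1 − cosh) = x(T) − x₀·cosh − (ẋ₀/ω)·sinh
numerator   = 0.3174 − (0.0522)·1.923055 − (0.4940/3.6533)·1.642602 = -0.005096
denominator = 1 − 1.923055 = -0.923055
p = -0.005096 / -0.923055 = 0.0055

p = 0.0055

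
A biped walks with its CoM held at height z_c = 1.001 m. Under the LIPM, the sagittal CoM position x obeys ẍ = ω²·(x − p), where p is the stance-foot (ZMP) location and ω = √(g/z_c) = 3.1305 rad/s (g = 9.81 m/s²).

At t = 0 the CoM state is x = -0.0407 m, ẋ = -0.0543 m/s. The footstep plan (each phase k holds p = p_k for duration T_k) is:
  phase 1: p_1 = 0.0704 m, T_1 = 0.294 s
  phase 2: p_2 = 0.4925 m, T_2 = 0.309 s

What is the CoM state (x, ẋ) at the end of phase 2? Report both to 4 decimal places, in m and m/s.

x = -0.5742, ẋ = -2.7926

phase 1: p=0.0704, T=0.294, ωT=0.920367, cosh=1.454292, sinh=1.055919; start (x,ẋ)=(-0.040700, -0.054300) → end (x,ẋ)=(-0.109487, -0.446215)
phase 2: p=0.4925, T=0.309, ωT=0.967325, cosh=1.505497, sinh=1.125399; start (x,ẋ)=(-0.109487, -0.446215) → end (x,ẋ)=(-0.574202, -2.792614)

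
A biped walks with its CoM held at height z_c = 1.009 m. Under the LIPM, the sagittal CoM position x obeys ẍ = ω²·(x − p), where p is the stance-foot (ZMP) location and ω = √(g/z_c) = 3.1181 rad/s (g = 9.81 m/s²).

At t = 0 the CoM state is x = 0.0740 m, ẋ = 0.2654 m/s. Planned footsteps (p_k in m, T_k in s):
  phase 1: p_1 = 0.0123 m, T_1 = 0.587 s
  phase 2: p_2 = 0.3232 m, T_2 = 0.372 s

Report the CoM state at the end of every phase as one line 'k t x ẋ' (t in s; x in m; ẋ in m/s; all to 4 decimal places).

phase 1: p=0.0123, T=0.587, ωT=1.830325, cosh=3.198136, sinh=3.037775; start (x,ẋ)=(0.074000, 0.265400) → end (x,ẋ)=(0.468188, 1.433213)
phase 2: p=0.3232, T=0.372, ωT=1.159933, cosh=1.751614, sinh=1.438107; start (x,ẋ)=(0.468188, 1.433213) → end (x,ẋ)=(1.238179, 3.160585)

1 0.5870 0.4682 1.4332
2 0.9590 1.2382 3.1606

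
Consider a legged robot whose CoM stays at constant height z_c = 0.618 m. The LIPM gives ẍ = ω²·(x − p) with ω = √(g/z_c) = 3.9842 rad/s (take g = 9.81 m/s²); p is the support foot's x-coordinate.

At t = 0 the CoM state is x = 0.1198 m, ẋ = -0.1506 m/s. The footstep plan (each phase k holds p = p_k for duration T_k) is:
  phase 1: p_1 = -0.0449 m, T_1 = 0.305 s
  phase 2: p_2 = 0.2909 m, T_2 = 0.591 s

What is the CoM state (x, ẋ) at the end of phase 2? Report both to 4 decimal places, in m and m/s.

x = 0.7622, ẋ = 1.9822

phase 1: p=-0.0449, T=0.305, ωT=1.215181, cosh=1.833780, sinh=1.537124; start (x,ẋ)=(0.119800, -0.150600) → end (x,ẋ)=(0.199021, 0.732490)
phase 2: p=0.2909, T=0.591, ωT=2.354662, cosh=5.314748, sinh=5.219822; start (x,ẋ)=(0.199021, 0.732490) → end (x,ẋ)=(0.762246, 1.982217)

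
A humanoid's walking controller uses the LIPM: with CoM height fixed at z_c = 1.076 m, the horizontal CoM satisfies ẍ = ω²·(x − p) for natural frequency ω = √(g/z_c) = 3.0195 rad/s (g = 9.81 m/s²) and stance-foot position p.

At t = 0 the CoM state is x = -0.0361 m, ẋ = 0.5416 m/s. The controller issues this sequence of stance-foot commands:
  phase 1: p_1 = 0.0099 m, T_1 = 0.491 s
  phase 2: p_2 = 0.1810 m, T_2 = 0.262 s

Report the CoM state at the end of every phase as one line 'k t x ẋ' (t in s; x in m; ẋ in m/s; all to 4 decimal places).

phase 1: p=0.0099, T=0.491, ωT=1.482574, cosh=2.315661, sinh=2.088609; start (x,ẋ)=(-0.036100, 0.541600) → end (x,ẋ)=(0.278008, 0.964061)
phase 2: p=0.1810, T=0.262, ωT=0.791109, cosh=1.329592, sinh=0.876250; start (x,ẋ)=(0.278008, 0.964061) → end (x,ẋ)=(0.589748, 1.538474)

1 0.4910 0.2780 0.9641
2 0.7530 0.5897 1.5385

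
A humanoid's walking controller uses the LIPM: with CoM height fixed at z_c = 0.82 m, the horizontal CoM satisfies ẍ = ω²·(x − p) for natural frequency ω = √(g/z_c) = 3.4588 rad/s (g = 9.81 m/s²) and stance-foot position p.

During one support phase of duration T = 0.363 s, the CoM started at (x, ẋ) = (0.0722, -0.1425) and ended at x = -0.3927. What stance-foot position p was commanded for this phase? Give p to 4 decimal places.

p = 0.5163

ωT = 3.4588·0.363 = 1.255544; cosh(ωT) = 1.897335, sinh(ωT) = 1.612414
x(T) = p + (x₀−p)·cosh(ωT) + (ẋ₀/ω)·sinh(ωT) ⇒ p·(1 − cosh) = x(T) − x₀·cosh − (ẋ₀/ω)·sinh
numerator   = -0.3927 − (0.0722)·1.897335 − (-0.1425/3.4588)·1.612414 = -0.463257
denominator = 1 − 1.897335 = -0.897335
p = -0.463257 / -0.897335 = 0.5163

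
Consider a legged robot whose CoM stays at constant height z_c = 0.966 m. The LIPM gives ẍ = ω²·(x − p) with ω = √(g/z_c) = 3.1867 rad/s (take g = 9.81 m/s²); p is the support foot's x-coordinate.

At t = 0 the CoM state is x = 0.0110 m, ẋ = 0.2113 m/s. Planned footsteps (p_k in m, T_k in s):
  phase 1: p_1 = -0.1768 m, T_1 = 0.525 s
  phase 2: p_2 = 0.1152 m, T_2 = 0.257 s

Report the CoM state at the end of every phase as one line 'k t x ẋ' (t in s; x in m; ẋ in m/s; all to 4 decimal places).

1 0.5250 0.5116 2.1210
2 0.7820 1.2602 4.0270

phase 1: p=-0.1768, T=0.525, ωT=1.673018, cosh=2.757951, sinh=2.570271; start (x,ẋ)=(0.011000, 0.211300) → end (x,ẋ)=(0.511570, 2.120965)
phase 2: p=0.1152, T=0.257, ωT=0.818982, cosh=1.354535, sinh=0.913655; start (x,ẋ)=(0.511570, 2.120965) → end (x,ẋ)=(1.260196, 4.026968)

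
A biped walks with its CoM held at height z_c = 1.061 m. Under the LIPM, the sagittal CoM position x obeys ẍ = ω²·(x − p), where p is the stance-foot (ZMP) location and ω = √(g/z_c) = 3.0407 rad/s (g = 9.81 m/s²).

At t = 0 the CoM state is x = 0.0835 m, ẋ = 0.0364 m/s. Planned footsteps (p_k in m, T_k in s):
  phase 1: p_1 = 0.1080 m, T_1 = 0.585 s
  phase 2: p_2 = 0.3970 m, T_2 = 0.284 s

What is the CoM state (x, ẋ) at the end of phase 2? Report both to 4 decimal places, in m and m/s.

phase 1: p=0.1080, T=0.585, ωT=1.778809, cosh=3.045820, sinh=2.876981; start (x,ẋ)=(0.083500, 0.036400) → end (x,ẋ)=(0.067818, -0.103459)
phase 2: p=0.3970, T=0.284, ωT=0.863559, cosh=1.396622, sinh=0.974963; start (x,ẋ)=(0.067818, -0.103459) → end (x,ẋ)=(-0.095916, -1.120378)

x = -0.0959, ẋ = -1.1204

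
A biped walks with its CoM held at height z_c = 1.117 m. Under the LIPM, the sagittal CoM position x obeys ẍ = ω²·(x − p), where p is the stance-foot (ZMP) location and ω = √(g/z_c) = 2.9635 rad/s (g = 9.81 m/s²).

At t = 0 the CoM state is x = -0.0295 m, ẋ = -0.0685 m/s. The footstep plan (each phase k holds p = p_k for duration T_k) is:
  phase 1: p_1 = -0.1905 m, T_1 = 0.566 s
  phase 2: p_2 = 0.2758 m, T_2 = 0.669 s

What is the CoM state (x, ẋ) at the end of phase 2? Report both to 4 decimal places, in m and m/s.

phase 1: p=-0.1905, T=0.566, ωT=1.677341, cosh=2.769089, sinh=2.582219; start (x,ẋ)=(-0.029500, -0.068500) → end (x,ẋ)=(0.195636, 1.042355)
phase 2: p=0.2758, T=0.669, ωT=1.982581, cosh=3.699589, sinh=3.561876; start (x,ẋ)=(0.195636, 1.042355) → end (x,ẋ)=(1.232050, 3.010108)

x = 1.2320, ẋ = 3.0101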